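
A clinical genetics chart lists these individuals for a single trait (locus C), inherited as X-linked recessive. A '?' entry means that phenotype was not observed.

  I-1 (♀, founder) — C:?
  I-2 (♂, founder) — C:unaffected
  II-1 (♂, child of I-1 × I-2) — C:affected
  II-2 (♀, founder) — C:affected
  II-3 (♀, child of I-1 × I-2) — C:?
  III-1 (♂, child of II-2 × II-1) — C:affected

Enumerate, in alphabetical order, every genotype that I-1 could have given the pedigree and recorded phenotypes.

I-1 ∈ {X^CX^c, X^cX^c}

C/I-1 ? ·: X^CX^c|X^cX^c
C/I-2 un ·: X^CY
C/II-1 aff I-1×I-2: X^cY
C/II-2 aff ·: X^cX^c
C/II-3 ? I-1×I-2: X^CX^C|X^CX^c
C/III-1 aff II-2×II-1: X^cY
⇒ C over [I-1,I-2,II-1,II-2,II-3,III-1]: 3 consistent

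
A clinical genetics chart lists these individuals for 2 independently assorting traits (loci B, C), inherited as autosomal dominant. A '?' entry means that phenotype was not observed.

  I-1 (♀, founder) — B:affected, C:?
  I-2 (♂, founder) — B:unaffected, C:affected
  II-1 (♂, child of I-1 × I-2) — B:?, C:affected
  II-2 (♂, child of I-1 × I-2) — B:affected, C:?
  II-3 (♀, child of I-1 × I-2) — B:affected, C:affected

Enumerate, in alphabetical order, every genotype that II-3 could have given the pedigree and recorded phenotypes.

B/I-1 aff ·: Bb|BB
B/I-2 un ·: bb
B/II-1 ? I-1×I-2: bb|Bb
B/II-2 aff I-1×I-2: Bb
B/II-3 aff I-1×I-2: Bb
⇒ B over [I-1,I-2,II-1,II-2,II-3]: 3 consistent
C/I-1 ? ·: cc|Cc|CC
C/I-2 aff ·: Cc|CC
C/II-1 aff I-1×I-2: Cc|CC
C/II-2 ? I-1×I-2: cc|Cc|CC
C/II-3 aff I-1×I-2: Cc|CC
⇒ C over [I-1,I-2,II-1,II-2,II-3]: 32 consistent

II-3 ∈ {Bb CC, Bb Cc}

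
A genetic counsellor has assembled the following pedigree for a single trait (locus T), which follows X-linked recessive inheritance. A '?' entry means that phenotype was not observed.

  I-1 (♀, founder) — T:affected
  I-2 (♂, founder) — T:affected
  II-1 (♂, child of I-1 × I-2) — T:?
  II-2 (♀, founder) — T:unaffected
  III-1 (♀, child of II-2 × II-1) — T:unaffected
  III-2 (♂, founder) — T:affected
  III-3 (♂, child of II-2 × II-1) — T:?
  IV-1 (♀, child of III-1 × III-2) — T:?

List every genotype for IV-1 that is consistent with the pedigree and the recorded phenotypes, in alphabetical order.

IV-1 ∈ {X^TX^t, X^tX^t}

T/I-1 aff ·: X^tX^t
T/I-2 aff ·: X^tY
T/II-1 ? I-1×I-2: X^tY
T/II-2 un ·: X^TX^T|X^TX^t
T/III-1 un II-2×II-1: X^TX^t
T/III-2 aff ·: X^tY
T/III-3 ? II-2×II-1: X^TY|X^tY
T/IV-1 ? III-1×III-2: X^TX^t|X^tX^t
⇒ T over [I-1,I-2,II-1,II-2,III-1,III-2,III-3,IV-1]: 6 consistent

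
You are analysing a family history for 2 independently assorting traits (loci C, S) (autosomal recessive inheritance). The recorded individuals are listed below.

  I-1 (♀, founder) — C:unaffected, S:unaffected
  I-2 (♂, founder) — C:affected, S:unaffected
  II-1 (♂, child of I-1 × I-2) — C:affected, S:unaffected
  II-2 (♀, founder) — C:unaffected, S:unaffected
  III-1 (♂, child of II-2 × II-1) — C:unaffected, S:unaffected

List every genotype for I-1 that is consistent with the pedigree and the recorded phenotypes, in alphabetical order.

C/I-1 un ·: Cc
C/I-2 aff ·: cc
C/II-1 aff I-1×I-2: cc
C/II-2 un ·: CC|Cc
C/III-1 un II-2×II-1: Cc
⇒ C over [I-1,I-2,II-1,II-2,III-1]: 2 consistent
S/I-1 un ·: SS|Ss
S/I-2 un ·: SS|Ss
S/II-1 un I-1×I-2: SS|Ss
S/II-2 un ·: SS|Ss
S/III-1 un II-2×II-1: SS|Ss
⇒ S over [I-1,I-2,II-1,II-2,III-1]: 24 consistent

I-1 ∈ {Cc SS, Cc Ss}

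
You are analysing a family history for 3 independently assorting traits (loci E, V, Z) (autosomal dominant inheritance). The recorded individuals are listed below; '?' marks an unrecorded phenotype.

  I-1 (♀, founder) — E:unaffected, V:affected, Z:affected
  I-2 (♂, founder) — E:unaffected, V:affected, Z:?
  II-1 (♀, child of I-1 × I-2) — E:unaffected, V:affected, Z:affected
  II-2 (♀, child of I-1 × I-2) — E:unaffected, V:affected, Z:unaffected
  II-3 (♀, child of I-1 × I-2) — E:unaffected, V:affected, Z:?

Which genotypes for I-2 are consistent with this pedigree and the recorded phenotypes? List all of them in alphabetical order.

I-2 ∈ {ee VV Zz, ee VV zz, ee Vv Zz, ee Vv zz}

E/I-1 un ·: ee
E/I-2 un ·: ee
E/II-1 un I-1×I-2: ee
E/II-2 un I-1×I-2: ee
E/II-3 un I-1×I-2: ee
⇒ E over [I-1,I-2,II-1,II-2,II-3]: 1 consistent
V/I-1 aff ·: Vv|VV
V/I-2 aff ·: Vv|VV
V/II-1 aff I-1×I-2: Vv|VV
V/II-2 aff I-1×I-2: Vv|VV
V/II-3 aff I-1×I-2: Vv|VV
⇒ V over [I-1,I-2,II-1,II-2,II-3]: 25 consistent
Z/I-1 aff ·: Zz
Z/I-2 ? ·: zz|Zz
Z/II-1 aff I-1×I-2: Zz|ZZ
Z/II-2 un I-1×I-2: zz
Z/II-3 ? I-1×I-2: zz|Zz|ZZ
⇒ Z over [I-1,I-2,II-1,II-2,II-3]: 8 consistent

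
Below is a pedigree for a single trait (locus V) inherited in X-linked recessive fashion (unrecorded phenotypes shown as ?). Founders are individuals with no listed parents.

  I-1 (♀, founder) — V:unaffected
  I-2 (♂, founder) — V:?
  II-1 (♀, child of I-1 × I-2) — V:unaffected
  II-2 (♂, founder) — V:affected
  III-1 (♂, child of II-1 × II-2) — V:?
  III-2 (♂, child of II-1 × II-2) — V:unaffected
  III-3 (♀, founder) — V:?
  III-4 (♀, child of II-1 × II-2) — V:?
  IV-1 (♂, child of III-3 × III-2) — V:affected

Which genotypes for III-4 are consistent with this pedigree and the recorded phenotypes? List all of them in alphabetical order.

V/I-1 un ·: X^VX^V|X^VX^v
V/I-2 ? ·: X^VY|X^vY
V/II-1 un I-1×I-2: X^VX^V|X^VX^v
V/II-2 aff ·: X^vY
V/III-1 ? II-1×II-2: X^VY|X^vY
V/III-2 un II-1×II-2: X^VY
V/III-3 ? ·: X^VX^v|X^vX^v
V/III-4 ? II-1×II-2: X^VX^v|X^vX^v
V/IV-1 aff III-3×III-2: X^vY
⇒ V over [I-1,I-2,II-1,II-2,III-1,III-2,III-3,III-4,IV-1]: 28 consistent

III-4 ∈ {X^VX^v, X^vX^v}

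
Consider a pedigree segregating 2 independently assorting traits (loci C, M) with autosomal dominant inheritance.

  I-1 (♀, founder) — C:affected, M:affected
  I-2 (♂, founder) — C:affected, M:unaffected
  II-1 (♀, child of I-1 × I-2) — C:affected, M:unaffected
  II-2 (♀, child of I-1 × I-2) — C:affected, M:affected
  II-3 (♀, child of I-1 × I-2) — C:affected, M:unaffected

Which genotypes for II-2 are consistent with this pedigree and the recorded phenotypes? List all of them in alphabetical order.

C/I-1 aff ·: Cc|CC
C/I-2 aff ·: Cc|CC
C/II-1 aff I-1×I-2: Cc|CC
C/II-2 aff I-1×I-2: Cc|CC
C/II-3 aff I-1×I-2: Cc|CC
⇒ C over [I-1,I-2,II-1,II-2,II-3]: 25 consistent
M/I-1 aff ·: Mm
M/I-2 un ·: mm
M/II-1 un I-1×I-2: mm
M/II-2 aff I-1×I-2: Mm
M/II-3 un I-1×I-2: mm
⇒ M over [I-1,I-2,II-1,II-2,II-3]: 1 consistent

II-2 ∈ {CC Mm, Cc Mm}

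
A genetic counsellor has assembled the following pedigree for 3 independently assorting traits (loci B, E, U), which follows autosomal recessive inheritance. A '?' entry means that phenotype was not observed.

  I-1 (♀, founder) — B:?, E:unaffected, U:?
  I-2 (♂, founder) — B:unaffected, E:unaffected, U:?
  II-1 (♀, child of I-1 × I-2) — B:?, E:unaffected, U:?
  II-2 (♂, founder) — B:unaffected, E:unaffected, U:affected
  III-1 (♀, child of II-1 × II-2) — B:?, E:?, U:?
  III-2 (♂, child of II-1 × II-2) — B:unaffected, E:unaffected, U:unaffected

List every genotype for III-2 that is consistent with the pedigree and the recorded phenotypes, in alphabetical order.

B/I-1 ? ·: BB|Bb|bb
B/I-2 un ·: BB|Bb
B/II-1 ? I-1×I-2: BB|Bb|bb
B/II-2 un ·: BB|Bb
B/III-1 ? II-1×II-2: BB|Bb|bb
B/III-2 un II-1×II-2: BB|Bb
⇒ B over [I-1,I-2,II-1,II-2,III-1,III-2]: 76 consistent
E/I-1 un ·: EE|Ee
E/I-2 un ·: EE|Ee
E/II-1 un I-1×I-2: EE|Ee
E/II-2 un ·: EE|Ee
E/III-1 ? II-1×II-2: EE|Ee|ee
E/III-2 un II-1×II-2: EE|Ee
⇒ E over [I-1,I-2,II-1,II-2,III-1,III-2]: 50 consistent
U/I-1 ? ·: UU|Uu|uu
U/I-2 ? ·: UU|Uu|uu
U/II-1 ? I-1×I-2: UU|Uu
U/II-2 aff ·: uu
U/III-1 ? II-1×II-2: Uu|uu
U/III-2 un II-1×II-2: Uu
⇒ U over [I-1,I-2,II-1,II-2,III-1,III-2]: 18 consistent

III-2 ∈ {BB EE Uu, BB Ee Uu, Bb EE Uu, Bb Ee Uu}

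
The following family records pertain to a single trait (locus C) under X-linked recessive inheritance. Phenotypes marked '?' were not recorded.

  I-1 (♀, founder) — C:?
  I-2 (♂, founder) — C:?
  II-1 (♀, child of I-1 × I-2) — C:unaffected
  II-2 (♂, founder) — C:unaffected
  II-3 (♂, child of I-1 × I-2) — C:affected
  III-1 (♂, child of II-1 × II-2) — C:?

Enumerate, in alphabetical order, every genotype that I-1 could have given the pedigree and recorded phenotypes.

I-1 ∈ {X^CX^c, X^cX^c}

C/I-1 ? ·: X^CX^c|X^cX^c
C/I-2 ? ·: X^CY|X^cY
C/II-1 un I-1×I-2: X^CX^C|X^CX^c
C/II-2 un ·: X^CY
C/II-3 aff I-1×I-2: X^cY
C/III-1 ? II-1×II-2: X^CY|X^cY
⇒ C over [I-1,I-2,II-1,II-2,II-3,III-1]: 7 consistent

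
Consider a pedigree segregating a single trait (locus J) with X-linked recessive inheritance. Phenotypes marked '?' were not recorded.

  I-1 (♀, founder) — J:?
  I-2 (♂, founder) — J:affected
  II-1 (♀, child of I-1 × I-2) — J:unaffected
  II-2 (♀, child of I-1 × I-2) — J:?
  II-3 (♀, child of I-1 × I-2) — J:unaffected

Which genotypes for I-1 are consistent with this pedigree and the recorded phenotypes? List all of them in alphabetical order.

J/I-1 ? ·: X^JX^J|X^JX^j
J/I-2 aff ·: X^jY
J/II-1 un I-1×I-2: X^JX^j
J/II-2 ? I-1×I-2: X^JX^j|X^jX^j
J/II-3 un I-1×I-2: X^JX^j
⇒ J over [I-1,I-2,II-1,II-2,II-3]: 3 consistent

I-1 ∈ {X^JX^J, X^JX^j}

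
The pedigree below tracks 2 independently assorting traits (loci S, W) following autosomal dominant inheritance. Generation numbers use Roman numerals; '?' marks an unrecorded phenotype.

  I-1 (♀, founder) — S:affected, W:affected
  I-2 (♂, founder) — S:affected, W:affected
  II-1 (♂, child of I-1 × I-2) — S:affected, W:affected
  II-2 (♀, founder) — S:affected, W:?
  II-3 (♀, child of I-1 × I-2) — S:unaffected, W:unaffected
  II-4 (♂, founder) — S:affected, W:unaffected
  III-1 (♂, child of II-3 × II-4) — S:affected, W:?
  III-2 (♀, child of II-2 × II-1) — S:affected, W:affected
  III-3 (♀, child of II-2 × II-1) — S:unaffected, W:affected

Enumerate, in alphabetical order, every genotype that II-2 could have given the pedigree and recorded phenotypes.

S/I-1 aff ·: Ss
S/I-2 aff ·: Ss
S/II-1 aff I-1×I-2: Ss
S/II-2 aff ·: Ss
S/II-3 un I-1×I-2: ss
S/II-4 aff ·: Ss|SS
S/III-1 aff II-3×II-4: Ss
S/III-2 aff II-2×II-1: Ss|SS
S/III-3 un II-2×II-1: ss
⇒ S over [I-1,I-2,II-1,II-2,II-3,II-4,III-1,III-2,III-3]: 4 consistent
W/I-1 aff ·: Ww
W/I-2 aff ·: Ww
W/II-1 aff I-1×I-2: Ww|WW
W/II-2 ? ·: ww|Ww|WW
W/II-3 un I-1×I-2: ww
W/II-4 un ·: ww
W/III-1 ? II-3×II-4: ww
W/III-2 aff II-2×II-1: Ww|WW
W/III-3 aff II-2×II-1: Ww|WW
⇒ W over [I-1,I-2,II-1,II-2,II-3,II-4,III-1,III-2,III-3]: 15 consistent

II-2 ∈ {Ss WW, Ss Ww, Ss ww}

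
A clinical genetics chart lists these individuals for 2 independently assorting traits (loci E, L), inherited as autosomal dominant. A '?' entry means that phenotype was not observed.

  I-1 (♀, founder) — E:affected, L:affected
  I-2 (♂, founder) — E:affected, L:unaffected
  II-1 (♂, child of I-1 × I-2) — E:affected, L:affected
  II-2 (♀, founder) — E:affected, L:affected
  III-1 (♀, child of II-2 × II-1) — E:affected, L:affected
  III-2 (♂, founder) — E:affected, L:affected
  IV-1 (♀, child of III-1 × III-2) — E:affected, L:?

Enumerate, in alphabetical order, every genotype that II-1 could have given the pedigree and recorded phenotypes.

II-1 ∈ {EE Ll, Ee Ll}

E/I-1 aff ·: Ee|EE
E/I-2 aff ·: Ee|EE
E/II-1 aff I-1×I-2: Ee|EE
E/II-2 aff ·: Ee|EE
E/III-1 aff II-2×II-1: Ee|EE
E/III-2 aff ·: Ee|EE
E/IV-1 aff III-1×III-2: Ee|EE
⇒ E over [I-1,I-2,II-1,II-2,III-1,III-2,IV-1]: 82 consistent
L/I-1 aff ·: Ll|LL
L/I-2 un ·: ll
L/II-1 aff I-1×I-2: Ll
L/II-2 aff ·: Ll|LL
L/III-1 aff II-2×II-1: Ll|LL
L/III-2 aff ·: Ll|LL
L/IV-1 ? III-1×III-2: ll|Ll|LL
⇒ L over [I-1,I-2,II-1,II-2,III-1,III-2,IV-1]: 32 consistent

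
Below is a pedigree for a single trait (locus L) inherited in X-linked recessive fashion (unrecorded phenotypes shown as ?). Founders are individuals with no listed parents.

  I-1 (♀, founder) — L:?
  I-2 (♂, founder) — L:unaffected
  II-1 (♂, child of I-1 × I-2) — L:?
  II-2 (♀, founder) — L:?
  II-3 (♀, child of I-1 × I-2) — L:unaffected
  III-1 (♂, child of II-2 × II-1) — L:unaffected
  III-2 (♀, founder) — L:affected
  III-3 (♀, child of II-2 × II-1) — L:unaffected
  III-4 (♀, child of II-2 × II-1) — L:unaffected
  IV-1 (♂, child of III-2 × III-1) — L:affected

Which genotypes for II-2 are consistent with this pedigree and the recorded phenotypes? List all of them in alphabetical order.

L/I-1 ? ·: X^LX^L|X^LX^l|X^lX^l
L/I-2 un ·: X^LY
L/II-1 ? I-1×I-2: X^LY|X^lY
L/II-2 ? ·: X^LX^L|X^LX^l
L/II-3 un I-1×I-2: X^LX^L|X^LX^l
L/III-1 un II-2×II-1: X^LY
L/III-2 aff ·: X^lX^l
L/III-3 un II-2×II-1: X^LX^L|X^LX^l
L/III-4 un II-2×II-1: X^LX^L|X^LX^l
L/IV-1 aff III-2×III-1: X^lY
⇒ L over [I-1,I-2,II-1,II-2,II-3,III-1,III-2,III-3,III-4,IV-1]: 21 consistent

II-2 ∈ {X^LX^L, X^LX^l}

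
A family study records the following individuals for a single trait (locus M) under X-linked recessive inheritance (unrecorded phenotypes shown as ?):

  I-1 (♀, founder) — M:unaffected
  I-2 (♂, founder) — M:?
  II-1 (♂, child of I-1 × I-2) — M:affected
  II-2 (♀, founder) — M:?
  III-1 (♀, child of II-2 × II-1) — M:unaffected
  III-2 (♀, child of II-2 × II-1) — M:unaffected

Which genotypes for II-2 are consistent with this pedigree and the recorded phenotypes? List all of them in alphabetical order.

II-2 ∈ {X^MX^M, X^MX^m}

M/I-1 un ·: X^MX^m
M/I-2 ? ·: X^MY|X^mY
M/II-1 aff I-1×I-2: X^mY
M/II-2 ? ·: X^MX^M|X^MX^m
M/III-1 un II-2×II-1: X^MX^m
M/III-2 un II-2×II-1: X^MX^m
⇒ M over [I-1,I-2,II-1,II-2,III-1,III-2]: 4 consistent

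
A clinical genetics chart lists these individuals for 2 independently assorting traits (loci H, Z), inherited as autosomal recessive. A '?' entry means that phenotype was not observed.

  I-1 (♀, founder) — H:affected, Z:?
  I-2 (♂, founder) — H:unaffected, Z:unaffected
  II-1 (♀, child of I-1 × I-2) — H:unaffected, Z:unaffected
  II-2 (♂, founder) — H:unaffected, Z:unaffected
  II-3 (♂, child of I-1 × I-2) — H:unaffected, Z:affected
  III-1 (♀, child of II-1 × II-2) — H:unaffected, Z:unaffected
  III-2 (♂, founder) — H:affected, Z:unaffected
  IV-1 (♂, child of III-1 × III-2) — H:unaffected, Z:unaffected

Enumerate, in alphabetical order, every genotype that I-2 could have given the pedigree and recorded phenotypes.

H/I-1 aff ·: hh
H/I-2 un ·: HH|Hh
H/II-1 un I-1×I-2: Hh
H/II-2 un ·: HH|Hh
H/II-3 un I-1×I-2: Hh
H/III-1 un II-1×II-2: HH|Hh
H/III-2 aff ·: hh
H/IV-1 un III-1×III-2: Hh
⇒ H over [I-1,I-2,II-1,II-2,II-3,III-1,III-2,IV-1]: 8 consistent
Z/I-1 ? ·: Zz|zz
Z/I-2 un ·: Zz
Z/II-1 un I-1×I-2: ZZ|Zz
Z/II-2 un ·: ZZ|Zz
Z/II-3 aff I-1×I-2: zz
Z/III-1 un II-1×II-2: ZZ|Zz
Z/III-2 un ·: ZZ|Zz
Z/IV-1 un III-1×III-2: ZZ|Zz
⇒ Z over [I-1,I-2,II-1,II-2,II-3,III-1,III-2,IV-1]: 38 consistent

I-2 ∈ {HH Zz, Hh Zz}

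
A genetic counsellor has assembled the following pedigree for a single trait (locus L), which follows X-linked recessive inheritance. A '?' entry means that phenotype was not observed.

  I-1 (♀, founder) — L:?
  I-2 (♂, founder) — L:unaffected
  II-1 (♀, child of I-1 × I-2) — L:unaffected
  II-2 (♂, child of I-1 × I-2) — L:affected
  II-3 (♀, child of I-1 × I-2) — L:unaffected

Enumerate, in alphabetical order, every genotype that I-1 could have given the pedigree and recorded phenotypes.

L/I-1 ? ·: X^LX^l|X^lX^l
L/I-2 un ·: X^LY
L/II-1 un I-1×I-2: X^LX^L|X^LX^l
L/II-2 aff I-1×I-2: X^lY
L/II-3 un I-1×I-2: X^LX^L|X^LX^l
⇒ L over [I-1,I-2,II-1,II-2,II-3]: 5 consistent

I-1 ∈ {X^LX^l, X^lX^l}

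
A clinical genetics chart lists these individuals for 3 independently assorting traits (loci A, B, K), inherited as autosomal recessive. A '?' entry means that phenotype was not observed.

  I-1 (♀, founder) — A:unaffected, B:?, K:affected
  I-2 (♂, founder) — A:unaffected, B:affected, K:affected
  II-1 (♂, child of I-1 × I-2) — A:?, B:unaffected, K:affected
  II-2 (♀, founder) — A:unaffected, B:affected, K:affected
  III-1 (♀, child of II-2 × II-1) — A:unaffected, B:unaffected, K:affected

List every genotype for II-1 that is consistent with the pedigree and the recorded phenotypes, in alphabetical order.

II-1 ∈ {AA Bb kk, Aa Bb kk, aa Bb kk}

A/I-1 un ·: AA|Aa
A/I-2 un ·: AA|Aa
A/II-1 ? I-1×I-2: AA|Aa|aa
A/II-2 un ·: AA|Aa
A/III-1 un II-2×II-1: AA|Aa
⇒ A over [I-1,I-2,II-1,II-2,III-1]: 26 consistent
B/I-1 ? ·: BB|Bb
B/I-2 aff ·: bb
B/II-1 un I-1×I-2: Bb
B/II-2 aff ·: bb
B/III-1 un II-2×II-1: Bb
⇒ B over [I-1,I-2,II-1,II-2,III-1]: 2 consistent
K/I-1 aff ·: kk
K/I-2 aff ·: kk
K/II-1 aff I-1×I-2: kk
K/II-2 aff ·: kk
K/III-1 aff II-2×II-1: kk
⇒ K over [I-1,I-2,II-1,II-2,III-1]: 1 consistent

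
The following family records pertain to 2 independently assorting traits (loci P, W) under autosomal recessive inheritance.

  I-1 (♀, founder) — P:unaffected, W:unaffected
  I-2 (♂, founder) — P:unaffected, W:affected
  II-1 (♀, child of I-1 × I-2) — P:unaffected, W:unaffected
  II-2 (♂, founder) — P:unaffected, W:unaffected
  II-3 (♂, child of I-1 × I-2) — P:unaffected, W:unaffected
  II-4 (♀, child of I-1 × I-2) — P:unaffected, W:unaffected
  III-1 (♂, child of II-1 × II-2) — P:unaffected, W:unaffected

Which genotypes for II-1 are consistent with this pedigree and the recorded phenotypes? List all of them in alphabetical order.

P/I-1 un ·: PP|Pp
P/I-2 un ·: PP|Pp
P/II-1 un I-1×I-2: PP|Pp
P/II-2 un ·: PP|Pp
P/II-3 un I-1×I-2: PP|Pp
P/II-4 un I-1×I-2: PP|Pp
P/III-1 un II-1×II-2: PP|Pp
⇒ P over [I-1,I-2,II-1,II-2,II-3,II-4,III-1]: 87 consistent
W/I-1 un ·: WW|Ww
W/I-2 aff ·: ww
W/II-1 un I-1×I-2: Ww
W/II-2 un ·: WW|Ww
W/II-3 un I-1×I-2: Ww
W/II-4 un I-1×I-2: Ww
W/III-1 un II-1×II-2: WW|Ww
⇒ W over [I-1,I-2,II-1,II-2,II-3,II-4,III-1]: 8 consistent

II-1 ∈ {PP Ww, Pp Ww}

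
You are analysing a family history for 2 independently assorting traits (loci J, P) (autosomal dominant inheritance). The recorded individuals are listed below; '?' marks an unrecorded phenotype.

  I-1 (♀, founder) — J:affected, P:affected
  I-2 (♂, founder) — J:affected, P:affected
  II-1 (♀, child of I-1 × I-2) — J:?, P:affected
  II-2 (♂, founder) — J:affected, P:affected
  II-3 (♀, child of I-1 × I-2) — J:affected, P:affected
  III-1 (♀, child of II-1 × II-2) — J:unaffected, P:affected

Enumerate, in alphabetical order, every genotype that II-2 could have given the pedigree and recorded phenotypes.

J/I-1 aff ·: Jj|JJ
J/I-2 aff ·: Jj|JJ
J/II-1 ? I-1×I-2: jj|Jj
J/II-2 aff ·: Jj
J/II-3 aff I-1×I-2: Jj|JJ
J/III-1 un II-1×II-2: jj
⇒ J over [I-1,I-2,II-1,II-2,II-3,III-1]: 8 consistent
P/I-1 aff ·: Pp|PP
P/I-2 aff ·: Pp|PP
P/II-1 aff I-1×I-2: Pp|PP
P/II-2 aff ·: Pp|PP
P/II-3 aff I-1×I-2: Pp|PP
P/III-1 aff II-1×II-2: Pp|PP
⇒ P over [I-1,I-2,II-1,II-2,II-3,III-1]: 45 consistent

II-2 ∈ {Jj PP, Jj Pp}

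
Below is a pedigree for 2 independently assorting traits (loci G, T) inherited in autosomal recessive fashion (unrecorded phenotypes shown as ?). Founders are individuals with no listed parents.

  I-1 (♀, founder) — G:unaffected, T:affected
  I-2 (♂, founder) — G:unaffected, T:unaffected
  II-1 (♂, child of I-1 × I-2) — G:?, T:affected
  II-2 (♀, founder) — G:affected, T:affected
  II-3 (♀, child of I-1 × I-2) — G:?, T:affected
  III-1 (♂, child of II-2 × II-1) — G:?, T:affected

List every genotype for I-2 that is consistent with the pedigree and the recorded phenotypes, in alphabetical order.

G/I-1 un ·: GG|Gg
G/I-2 un ·: GG|Gg
G/II-1 ? I-1×I-2: GG|Gg|gg
G/II-2 aff ·: gg
G/II-3 ? I-1×I-2: GG|Gg|gg
G/III-1 ? II-2×II-1: Gg|gg
⇒ G over [I-1,I-2,II-1,II-2,II-3,III-1]: 25 consistent
T/I-1 aff ·: tt
T/I-2 un ·: Tt
T/II-1 aff I-1×I-2: tt
T/II-2 aff ·: tt
T/II-3 aff I-1×I-2: tt
T/III-1 aff II-2×II-1: tt
⇒ T over [I-1,I-2,II-1,II-2,II-3,III-1]: 1 consistent

I-2 ∈ {GG Tt, Gg Tt}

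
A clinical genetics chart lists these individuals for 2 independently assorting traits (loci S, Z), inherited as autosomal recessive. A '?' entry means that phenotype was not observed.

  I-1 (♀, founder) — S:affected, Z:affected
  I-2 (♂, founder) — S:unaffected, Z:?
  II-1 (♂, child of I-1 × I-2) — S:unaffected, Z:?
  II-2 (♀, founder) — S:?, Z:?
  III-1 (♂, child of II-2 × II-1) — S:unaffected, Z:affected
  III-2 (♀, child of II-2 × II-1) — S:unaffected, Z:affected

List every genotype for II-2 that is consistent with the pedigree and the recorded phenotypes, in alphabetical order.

II-2 ∈ {SS Zz, SS zz, Ss Zz, Ss zz, ss Zz, ss zz}

S/I-1 aff ·: ss
S/I-2 un ·: SS|Ss
S/II-1 un I-1×I-2: Ss
S/II-2 ? ·: SS|Ss|ss
S/III-1 un II-2×II-1: SS|Ss
S/III-2 un II-2×II-1: SS|Ss
⇒ S over [I-1,I-2,II-1,II-2,III-1,III-2]: 18 consistent
Z/I-1 aff ·: zz
Z/I-2 ? ·: ZZ|Zz|zz
Z/II-1 ? I-1×I-2: Zz|zz
Z/II-2 ? ·: Zz|zz
Z/III-1 aff II-2×II-1: zz
Z/III-2 aff II-2×II-1: zz
⇒ Z over [I-1,I-2,II-1,II-2,III-1,III-2]: 8 consistent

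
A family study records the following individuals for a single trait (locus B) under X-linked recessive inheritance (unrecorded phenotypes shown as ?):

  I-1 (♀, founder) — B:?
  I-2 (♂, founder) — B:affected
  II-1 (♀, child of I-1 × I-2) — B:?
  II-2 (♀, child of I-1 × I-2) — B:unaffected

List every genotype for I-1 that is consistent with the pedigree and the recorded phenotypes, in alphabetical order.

B/I-1 ? ·: X^BX^B|X^BX^b
B/I-2 aff ·: X^bY
B/II-1 ? I-1×I-2: X^BX^b|X^bX^b
B/II-2 un I-1×I-2: X^BX^b
⇒ B over [I-1,I-2,II-1,II-2]: 3 consistent

I-1 ∈ {X^BX^B, X^BX^b}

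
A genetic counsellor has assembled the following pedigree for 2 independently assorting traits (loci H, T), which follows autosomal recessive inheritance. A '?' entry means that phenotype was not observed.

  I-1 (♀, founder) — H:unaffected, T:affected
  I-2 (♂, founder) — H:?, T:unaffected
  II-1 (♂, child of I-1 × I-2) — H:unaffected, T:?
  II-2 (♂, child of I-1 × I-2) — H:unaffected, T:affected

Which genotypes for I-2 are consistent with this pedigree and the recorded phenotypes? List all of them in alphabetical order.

H/I-1 un ·: HH|Hh
H/I-2 ? ·: HH|Hh|hh
H/II-1 un I-1×I-2: HH|Hh
H/II-2 un I-1×I-2: HH|Hh
⇒ H over [I-1,I-2,II-1,II-2]: 15 consistent
T/I-1 aff ·: tt
T/I-2 un ·: Tt
T/II-1 ? I-1×I-2: Tt|tt
T/II-2 aff I-1×I-2: tt
⇒ T over [I-1,I-2,II-1,II-2]: 2 consistent

I-2 ∈ {HH Tt, Hh Tt, hh Tt}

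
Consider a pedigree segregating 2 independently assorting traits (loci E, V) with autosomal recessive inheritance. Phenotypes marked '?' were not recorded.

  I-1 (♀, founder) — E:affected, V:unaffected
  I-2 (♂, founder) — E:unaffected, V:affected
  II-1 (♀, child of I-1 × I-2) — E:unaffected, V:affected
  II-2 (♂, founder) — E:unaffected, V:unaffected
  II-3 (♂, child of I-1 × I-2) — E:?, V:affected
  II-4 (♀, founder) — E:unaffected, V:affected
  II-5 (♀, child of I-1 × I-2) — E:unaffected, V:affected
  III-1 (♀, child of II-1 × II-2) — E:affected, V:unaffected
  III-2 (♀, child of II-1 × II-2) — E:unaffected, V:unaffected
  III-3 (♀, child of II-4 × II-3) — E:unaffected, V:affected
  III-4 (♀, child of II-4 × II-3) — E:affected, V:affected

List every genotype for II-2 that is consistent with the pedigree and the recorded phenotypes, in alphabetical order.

E/I-1 aff ·: ee
E/I-2 un ·: EE|Ee
E/II-1 un I-1×I-2: Ee
E/II-2 un ·: Ee
E/II-3 ? I-1×I-2: Ee|ee
E/II-4 un ·: Ee
E/II-5 un I-1×I-2: Ee
E/III-1 aff II-1×II-2: ee
E/III-2 un II-1×II-2: EE|Ee
E/III-3 un II-4×II-3: EE|Ee
E/III-4 aff II-4×II-3: ee
⇒ E over [I-1,I-2,II-1,II-2,II-3,II-4,II-5,III-1,III-2,III-3,III-4]: 10 consistent
V/I-1 un ·: Vv
V/I-2 aff ·: vv
V/II-1 aff I-1×I-2: vv
V/II-2 un ·: VV|Vv
V/II-3 aff I-1×I-2: vv
V/II-4 aff ·: vv
V/II-5 aff I-1×I-2: vv
V/III-1 un II-1×II-2: Vv
V/III-2 un II-1×II-2: Vv
V/III-3 aff II-4×II-3: vv
V/III-4 aff II-4×II-3: vv
⇒ V over [I-1,I-2,II-1,II-2,II-3,II-4,II-5,III-1,III-2,III-3,III-4]: 2 consistent

II-2 ∈ {Ee VV, Ee Vv}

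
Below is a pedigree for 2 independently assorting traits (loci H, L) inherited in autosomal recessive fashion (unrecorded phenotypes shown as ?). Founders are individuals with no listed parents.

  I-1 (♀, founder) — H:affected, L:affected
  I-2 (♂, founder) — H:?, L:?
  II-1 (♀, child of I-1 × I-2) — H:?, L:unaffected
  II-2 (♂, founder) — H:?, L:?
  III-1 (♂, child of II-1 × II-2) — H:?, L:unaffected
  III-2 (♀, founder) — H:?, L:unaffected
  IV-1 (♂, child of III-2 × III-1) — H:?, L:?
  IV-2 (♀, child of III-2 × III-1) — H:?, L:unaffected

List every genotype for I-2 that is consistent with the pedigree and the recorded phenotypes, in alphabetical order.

H/I-1 aff ·: hh
H/I-2 ? ·: HH|Hh|hh
H/II-1 ? I-1×I-2: Hh|hh
H/II-2 ? ·: HH|Hh|hh
H/III-1 ? II-1×II-2: HH|Hh|hh
H/III-2 ? ·: HH|Hh|hh
H/IV-1 ? III-2×III-1: HH|Hh|hh
H/IV-2 ? III-2×III-1: HH|Hh|hh
⇒ H over [I-1,I-2,II-1,II-2,III-1,III-2,IV-1,IV-2]: 242 consistent
L/I-1 aff ·: ll
L/I-2 ? ·: LL|Ll
L/II-1 un I-1×I-2: Ll
L/II-2 ? ·: LL|Ll|ll
L/III-1 un II-1×II-2: LL|Ll
L/III-2 un ·: LL|Ll
L/IV-1 ? III-2×III-1: LL|Ll|ll
L/IV-2 un III-2×III-1: LL|Ll
⇒ L over [I-1,I-2,II-1,II-2,III-1,III-2,IV-1,IV-2]: 80 consistent

I-2 ∈ {HH LL, HH Ll, Hh LL, Hh Ll, hh LL, hh Ll}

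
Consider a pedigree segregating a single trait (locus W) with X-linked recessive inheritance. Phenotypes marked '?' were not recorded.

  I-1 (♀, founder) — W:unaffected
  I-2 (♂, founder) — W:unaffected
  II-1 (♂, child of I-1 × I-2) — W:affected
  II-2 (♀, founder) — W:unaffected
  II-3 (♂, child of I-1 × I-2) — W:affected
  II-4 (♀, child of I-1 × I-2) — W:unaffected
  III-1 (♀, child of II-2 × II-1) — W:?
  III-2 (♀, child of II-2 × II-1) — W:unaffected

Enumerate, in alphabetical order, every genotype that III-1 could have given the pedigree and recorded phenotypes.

III-1 ∈ {X^WX^w, X^wX^w}

W/I-1 un ·: X^WX^w
W/I-2 un ·: X^WY
W/II-1 aff I-1×I-2: X^wY
W/II-2 un ·: X^WX^W|X^WX^w
W/II-3 aff I-1×I-2: X^wY
W/II-4 un I-1×I-2: X^WX^W|X^WX^w
W/III-1 ? II-2×II-1: X^WX^w|X^wX^w
W/III-2 un II-2×II-1: X^WX^w
⇒ W over [I-1,I-2,II-1,II-2,II-3,II-4,III-1,III-2]: 6 consistent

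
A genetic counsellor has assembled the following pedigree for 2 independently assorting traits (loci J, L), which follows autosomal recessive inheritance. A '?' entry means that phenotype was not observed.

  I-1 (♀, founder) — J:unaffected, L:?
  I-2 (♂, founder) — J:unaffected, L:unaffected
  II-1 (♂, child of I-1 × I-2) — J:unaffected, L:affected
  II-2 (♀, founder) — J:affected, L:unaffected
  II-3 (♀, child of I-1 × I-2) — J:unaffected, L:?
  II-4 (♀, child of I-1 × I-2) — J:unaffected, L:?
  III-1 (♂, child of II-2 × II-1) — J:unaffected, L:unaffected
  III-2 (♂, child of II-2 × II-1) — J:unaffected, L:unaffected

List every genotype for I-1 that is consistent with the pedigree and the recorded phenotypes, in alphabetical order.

I-1 ∈ {JJ Ll, JJ ll, Jj Ll, Jj ll}

J/I-1 un ·: JJ|Jj
J/I-2 un ·: JJ|Jj
J/II-1 un I-1×I-2: JJ|Jj
J/II-2 aff ·: jj
J/II-3 un I-1×I-2: JJ|Jj
J/II-4 un I-1×I-2: JJ|Jj
J/III-1 un II-2×II-1: Jj
J/III-2 un II-2×II-1: Jj
⇒ J over [I-1,I-2,II-1,II-2,II-3,II-4,III-1,III-2]: 25 consistent
L/I-1 ? ·: Ll|ll
L/I-2 un ·: Ll
L/II-1 aff I-1×I-2: ll
L/II-2 un ·: LL|Ll
L/II-3 ? I-1×I-2: LL|Ll|ll
L/II-4 ? I-1×I-2: LL|Ll|ll
L/III-1 un II-2×II-1: Ll
L/III-2 un II-2×II-1: Ll
⇒ L over [I-1,I-2,II-1,II-2,II-3,II-4,III-1,III-2]: 26 consistent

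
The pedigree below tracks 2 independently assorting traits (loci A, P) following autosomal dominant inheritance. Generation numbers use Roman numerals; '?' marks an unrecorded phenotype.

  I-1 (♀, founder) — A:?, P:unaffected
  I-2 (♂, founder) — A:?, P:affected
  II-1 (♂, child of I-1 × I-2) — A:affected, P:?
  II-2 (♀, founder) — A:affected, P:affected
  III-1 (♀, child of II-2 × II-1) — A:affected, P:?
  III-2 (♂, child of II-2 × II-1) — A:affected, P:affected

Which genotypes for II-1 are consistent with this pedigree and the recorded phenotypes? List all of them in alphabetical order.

II-1 ∈ {AA Pp, AA pp, Aa Pp, Aa pp}

A/I-1 ? ·: aa|Aa|AA
A/I-2 ? ·: aa|Aa|AA
A/II-1 aff I-1×I-2: Aa|AA
A/II-2 aff ·: Aa|AA
A/III-1 aff II-2×II-1: Aa|AA
A/III-2 aff II-2×II-1: Aa|AA
⇒ A over [I-1,I-2,II-1,II-2,III-1,III-2]: 76 consistent
P/I-1 un ·: pp
P/I-2 aff ·: Pp|PP
P/II-1 ? I-1×I-2: pp|Pp
P/II-2 aff ·: Pp|PP
P/III-1 ? II-2×II-1: pp|Pp|PP
P/III-2 aff II-2×II-1: Pp|PP
⇒ P over [I-1,I-2,II-1,II-2,III-1,III-2]: 23 consistent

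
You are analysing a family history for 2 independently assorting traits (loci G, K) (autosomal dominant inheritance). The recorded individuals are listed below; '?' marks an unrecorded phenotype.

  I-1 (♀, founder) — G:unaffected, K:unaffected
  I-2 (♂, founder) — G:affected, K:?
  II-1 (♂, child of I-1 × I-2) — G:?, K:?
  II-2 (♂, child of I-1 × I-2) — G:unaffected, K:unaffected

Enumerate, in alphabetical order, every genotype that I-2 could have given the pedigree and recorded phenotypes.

I-2 ∈ {Gg Kk, Gg kk}

G/I-1 un ·: gg
G/I-2 aff ·: Gg
G/II-1 ? I-1×I-2: gg|Gg
G/II-2 un I-1×I-2: gg
⇒ G over [I-1,I-2,II-1,II-2]: 2 consistent
K/I-1 un ·: kk
K/I-2 ? ·: kk|Kk
K/II-1 ? I-1×I-2: kk|Kk
K/II-2 un I-1×I-2: kk
⇒ K over [I-1,I-2,II-1,II-2]: 3 consistent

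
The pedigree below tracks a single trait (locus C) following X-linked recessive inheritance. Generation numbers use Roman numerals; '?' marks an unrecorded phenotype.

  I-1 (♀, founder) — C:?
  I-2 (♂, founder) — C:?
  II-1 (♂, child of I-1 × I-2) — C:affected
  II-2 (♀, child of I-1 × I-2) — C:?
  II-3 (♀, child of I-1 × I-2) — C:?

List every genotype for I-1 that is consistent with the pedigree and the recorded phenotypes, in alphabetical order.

I-1 ∈ {X^CX^c, X^cX^c}

C/I-1 ? ·: X^CX^c|X^cX^c
C/I-2 ? ·: X^CY|X^cY
C/II-1 aff I-1×I-2: X^cY
C/II-2 ? I-1×I-2: X^CX^C|X^CX^c|X^cX^c
C/II-3 ? I-1×I-2: X^CX^C|X^CX^c|X^cX^c
⇒ C over [I-1,I-2,II-1,II-2,II-3]: 10 consistent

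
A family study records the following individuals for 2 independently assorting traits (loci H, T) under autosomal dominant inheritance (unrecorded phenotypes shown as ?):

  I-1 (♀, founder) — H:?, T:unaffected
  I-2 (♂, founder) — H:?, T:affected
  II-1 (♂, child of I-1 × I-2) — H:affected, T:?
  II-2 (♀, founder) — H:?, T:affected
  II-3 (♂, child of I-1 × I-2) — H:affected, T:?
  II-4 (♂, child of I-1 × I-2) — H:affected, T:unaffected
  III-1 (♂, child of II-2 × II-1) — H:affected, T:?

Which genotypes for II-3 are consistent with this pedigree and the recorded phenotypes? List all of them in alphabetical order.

H/I-1 ? ·: hh|Hh|HH
H/I-2 ? ·: hh|Hh|HH
H/II-1 aff I-1×I-2: Hh|HH
H/II-2 ? ·: hh|Hh|HH
H/II-3 aff I-1×I-2: Hh|HH
H/II-4 aff I-1×I-2: Hh|HH
H/III-1 aff II-2×II-1: Hh|HH
⇒ H over [I-1,I-2,II-1,II-2,II-3,II-4,III-1]: 132 consistent
T/I-1 un ·: tt
T/I-2 aff ·: Tt
T/II-1 ? I-1×I-2: tt|Tt
T/II-2 aff ·: Tt|TT
T/II-3 ? I-1×I-2: tt|Tt
T/II-4 un I-1×I-2: tt
T/III-1 ? II-2×II-1: tt|Tt|TT
⇒ T over [I-1,I-2,II-1,II-2,II-3,II-4,III-1]: 16 consistent

II-3 ∈ {HH Tt, HH tt, Hh Tt, Hh tt}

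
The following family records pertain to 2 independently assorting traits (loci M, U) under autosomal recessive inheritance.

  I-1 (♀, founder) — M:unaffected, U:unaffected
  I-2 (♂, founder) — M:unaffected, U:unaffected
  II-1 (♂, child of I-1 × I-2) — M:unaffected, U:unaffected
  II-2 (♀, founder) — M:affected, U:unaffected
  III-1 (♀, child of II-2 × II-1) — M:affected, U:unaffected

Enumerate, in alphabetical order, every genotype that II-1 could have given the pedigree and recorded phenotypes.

M/I-1 un ·: MM|Mm
M/I-2 un ·: MM|Mm
M/II-1 un I-1×I-2: Mm
M/II-2 aff ·: mm
M/III-1 aff II-2×II-1: mm
⇒ M over [I-1,I-2,II-1,II-2,III-1]: 3 consistent
U/I-1 un ·: UU|Uu
U/I-2 un ·: UU|Uu
U/II-1 un I-1×I-2: UU|Uu
U/II-2 un ·: UU|Uu
U/III-1 un II-2×II-1: UU|Uu
⇒ U over [I-1,I-2,II-1,II-2,III-1]: 24 consistent

II-1 ∈ {Mm UU, Mm Uu}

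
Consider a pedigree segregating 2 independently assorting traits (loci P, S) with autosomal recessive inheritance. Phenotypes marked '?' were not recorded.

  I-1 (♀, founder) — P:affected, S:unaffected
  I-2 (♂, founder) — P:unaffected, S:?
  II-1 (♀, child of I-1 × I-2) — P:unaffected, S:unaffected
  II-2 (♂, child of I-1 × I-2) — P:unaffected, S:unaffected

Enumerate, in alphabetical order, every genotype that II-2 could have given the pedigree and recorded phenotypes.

P/I-1 aff ·: pp
P/I-2 un ·: PP|Pp
P/II-1 un I-1×I-2: Pp
P/II-2 un I-1×I-2: Pp
⇒ P over [I-1,I-2,II-1,II-2]: 2 consistent
S/I-1 un ·: SS|Ss
S/I-2 ? ·: SS|Ss|ss
S/II-1 un I-1×I-2: SS|Ss
S/II-2 un I-1×I-2: SS|Ss
⇒ S over [I-1,I-2,II-1,II-2]: 15 consistent

II-2 ∈ {Pp SS, Pp Ss}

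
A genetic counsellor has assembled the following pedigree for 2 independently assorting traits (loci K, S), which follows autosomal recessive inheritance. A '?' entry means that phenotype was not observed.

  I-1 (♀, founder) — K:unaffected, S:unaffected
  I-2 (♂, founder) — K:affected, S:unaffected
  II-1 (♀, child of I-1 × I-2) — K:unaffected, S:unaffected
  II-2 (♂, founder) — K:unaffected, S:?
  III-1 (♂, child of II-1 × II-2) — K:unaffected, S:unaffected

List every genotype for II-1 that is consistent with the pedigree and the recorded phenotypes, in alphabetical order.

K/I-1 un ·: KK|Kk
K/I-2 aff ·: kk
K/II-1 un I-1×I-2: Kk
K/II-2 un ·: KK|Kk
K/III-1 un II-1×II-2: KK|Kk
⇒ K over [I-1,I-2,II-1,II-2,III-1]: 8 consistent
S/I-1 un ·: SS|Ss
S/I-2 un ·: SS|Ss
S/II-1 un I-1×I-2: SS|Ss
S/II-2 ? ·: SS|Ss|ss
S/III-1 un II-1×II-2: SS|Ss
⇒ S over [I-1,I-2,II-1,II-2,III-1]: 31 consistent

II-1 ∈ {Kk SS, Kk Ss}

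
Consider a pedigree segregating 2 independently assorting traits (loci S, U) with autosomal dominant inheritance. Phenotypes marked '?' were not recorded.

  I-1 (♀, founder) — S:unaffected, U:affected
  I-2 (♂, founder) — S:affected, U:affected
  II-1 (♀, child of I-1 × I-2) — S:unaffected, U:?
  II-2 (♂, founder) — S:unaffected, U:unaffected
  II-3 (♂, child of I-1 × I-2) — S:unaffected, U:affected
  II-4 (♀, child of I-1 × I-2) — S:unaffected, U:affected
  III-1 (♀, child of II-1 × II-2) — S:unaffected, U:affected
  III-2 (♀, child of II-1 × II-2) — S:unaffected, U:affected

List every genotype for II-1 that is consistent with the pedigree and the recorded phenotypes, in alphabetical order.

S/I-1 un ·: ss
S/I-2 aff ·: Ss
S/II-1 un I-1×I-2: ss
S/II-2 un ·: ss
S/II-3 un I-1×I-2: ss
S/II-4 un I-1×I-2: ss
S/III-1 un II-1×II-2: ss
S/III-2 un II-1×II-2: ss
⇒ S over [I-1,I-2,II-1,II-2,II-3,II-4,III-1,III-2]: 1 consistent
U/I-1 aff ·: Uu|UU
U/I-2 aff ·: Uu|UU
U/II-1 ? I-1×I-2: Uu|UU
U/II-2 un ·: uu
U/II-3 aff I-1×I-2: Uu|UU
U/II-4 aff I-1×I-2: Uu|UU
U/III-1 aff II-1×II-2: Uu
U/III-2 aff II-1×II-2: Uu
⇒ U over [I-1,I-2,II-1,II-2,II-3,II-4,III-1,III-2]: 25 consistent

II-1 ∈ {ss UU, ss Uu}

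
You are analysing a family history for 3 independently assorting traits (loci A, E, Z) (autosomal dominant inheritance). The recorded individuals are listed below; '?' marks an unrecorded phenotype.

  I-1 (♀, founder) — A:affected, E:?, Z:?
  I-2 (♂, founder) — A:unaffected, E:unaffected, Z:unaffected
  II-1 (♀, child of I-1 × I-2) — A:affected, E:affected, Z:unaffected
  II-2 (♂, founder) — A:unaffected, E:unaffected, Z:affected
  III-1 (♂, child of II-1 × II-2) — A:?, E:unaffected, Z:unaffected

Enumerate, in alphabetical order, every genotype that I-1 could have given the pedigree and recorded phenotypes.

I-1 ∈ {AA EE Zz, AA EE zz, AA Ee Zz, AA Ee zz, Aa EE Zz, Aa EE zz, Aa Ee Zz, Aa Ee zz}

A/I-1 aff ·: Aa|AA
A/I-2 un ·: aa
A/II-1 aff I-1×I-2: Aa
A/II-2 un ·: aa
A/III-1 ? II-1×II-2: aa|Aa
⇒ A over [I-1,I-2,II-1,II-2,III-1]: 4 consistent
E/I-1 ? ·: Ee|EE
E/I-2 un ·: ee
E/II-1 aff I-1×I-2: Ee
E/II-2 un ·: ee
E/III-1 un II-1×II-2: ee
⇒ E over [I-1,I-2,II-1,II-2,III-1]: 2 consistent
Z/I-1 ? ·: zz|Zz
Z/I-2 un ·: zz
Z/II-1 un I-1×I-2: zz
Z/II-2 aff ·: Zz
Z/III-1 un II-1×II-2: zz
⇒ Z over [I-1,I-2,II-1,II-2,III-1]: 2 consistent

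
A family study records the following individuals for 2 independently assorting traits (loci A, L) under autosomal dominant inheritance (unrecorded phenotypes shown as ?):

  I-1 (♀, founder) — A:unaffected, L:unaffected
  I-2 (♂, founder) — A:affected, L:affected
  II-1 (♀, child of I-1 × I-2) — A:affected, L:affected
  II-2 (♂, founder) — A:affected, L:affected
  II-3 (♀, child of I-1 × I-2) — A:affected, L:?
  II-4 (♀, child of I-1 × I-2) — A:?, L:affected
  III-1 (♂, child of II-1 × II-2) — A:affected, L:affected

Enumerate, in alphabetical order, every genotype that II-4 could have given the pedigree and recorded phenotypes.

A/I-1 un ·: aa
A/I-2 aff ·: Aa|AA
A/II-1 aff I-1×I-2: Aa
A/II-2 aff ·: Aa|AA
A/II-3 aff I-1×I-2: Aa
A/II-4 ? I-1×I-2: aa|Aa
A/III-1 aff II-1×II-2: Aa|AA
⇒ A over [I-1,I-2,II-1,II-2,II-3,II-4,III-1]: 12 consistent
L/I-1 un ·: ll
L/I-2 aff ·: Ll|LL
L/II-1 aff I-1×I-2: Ll
L/II-2 aff ·: Ll|LL
L/II-3 ? I-1×I-2: ll|Ll
L/II-4 aff I-1×I-2: Ll
L/III-1 aff II-1×II-2: Ll|LL
⇒ L over [I-1,I-2,II-1,II-2,II-3,II-4,III-1]: 12 consistent

II-4 ∈ {Aa Ll, aa Ll}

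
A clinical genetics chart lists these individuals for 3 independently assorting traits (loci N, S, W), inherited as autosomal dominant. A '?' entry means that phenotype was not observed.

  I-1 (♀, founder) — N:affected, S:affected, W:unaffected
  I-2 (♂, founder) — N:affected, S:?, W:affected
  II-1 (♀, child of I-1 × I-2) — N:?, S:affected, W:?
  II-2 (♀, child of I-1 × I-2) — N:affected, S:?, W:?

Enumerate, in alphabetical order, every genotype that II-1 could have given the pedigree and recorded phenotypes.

II-1 ∈ {NN SS Ww, NN SS ww, NN Ss Ww, NN Ss ww, Nn SS Ww, Nn SS ww, Nn Ss Ww, Nn Ss ww, nn SS Ww, nn SS ww, nn Ss Ww, nn Ss ww}

N/I-1 aff ·: Nn|NN
N/I-2 aff ·: Nn|NN
N/II-1 ? I-1×I-2: nn|Nn|NN
N/II-2 aff I-1×I-2: Nn|NN
⇒ N over [I-1,I-2,II-1,II-2]: 15 consistent
S/I-1 aff ·: Ss|SS
S/I-2 ? ·: ss|Ss|SS
S/II-1 aff I-1×I-2: Ss|SS
S/II-2 ? I-1×I-2: ss|Ss|SS
⇒ S over [I-1,I-2,II-1,II-2]: 18 consistent
W/I-1 un ·: ww
W/I-2 aff ·: Ww|WW
W/II-1 ? I-1×I-2: ww|Ww
W/II-2 ? I-1×I-2: ww|Ww
⇒ W over [I-1,I-2,II-1,II-2]: 5 consistent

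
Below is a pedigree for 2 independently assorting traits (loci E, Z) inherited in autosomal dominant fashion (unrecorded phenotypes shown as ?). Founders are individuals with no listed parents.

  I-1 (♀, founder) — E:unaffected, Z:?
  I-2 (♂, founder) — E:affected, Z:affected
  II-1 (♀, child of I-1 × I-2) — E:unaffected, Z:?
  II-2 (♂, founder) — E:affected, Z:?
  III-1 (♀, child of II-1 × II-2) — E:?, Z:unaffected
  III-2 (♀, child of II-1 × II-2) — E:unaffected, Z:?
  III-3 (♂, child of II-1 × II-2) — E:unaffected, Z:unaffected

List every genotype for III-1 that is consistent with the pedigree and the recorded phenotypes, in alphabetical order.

III-1 ∈ {Ee zz, ee zz}

E/I-1 un ·: ee
E/I-2 aff ·: Ee
E/II-1 un I-1×I-2: ee
E/II-2 aff ·: Ee
E/III-1 ? II-1×II-2: ee|Ee
E/III-2 un II-1×II-2: ee
E/III-3 un II-1×II-2: ee
⇒ E over [I-1,I-2,II-1,II-2,III-1,III-2,III-3]: 2 consistent
Z/I-1 ? ·: zz|Zz|ZZ
Z/I-2 aff ·: Zz|ZZ
Z/II-1 ? I-1×I-2: zz|Zz
Z/II-2 ? ·: zz|Zz
Z/III-1 un II-1×II-2: zz
Z/III-2 ? II-1×II-2: zz|Zz|ZZ
Z/III-3 un II-1×II-2: zz
⇒ Z over [I-1,I-2,II-1,II-2,III-1,III-2,III-3]: 31 consistent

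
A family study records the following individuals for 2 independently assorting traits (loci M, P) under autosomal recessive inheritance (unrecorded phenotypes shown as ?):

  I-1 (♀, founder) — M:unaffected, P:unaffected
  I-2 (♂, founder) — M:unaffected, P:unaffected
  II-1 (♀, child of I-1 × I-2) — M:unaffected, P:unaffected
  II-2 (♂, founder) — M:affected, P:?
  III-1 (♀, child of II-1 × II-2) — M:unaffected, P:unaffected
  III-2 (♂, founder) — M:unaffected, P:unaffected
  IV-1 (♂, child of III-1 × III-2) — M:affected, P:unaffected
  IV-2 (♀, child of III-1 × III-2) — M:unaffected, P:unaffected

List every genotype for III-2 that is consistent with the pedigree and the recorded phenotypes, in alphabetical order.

III-2 ∈ {Mm PP, Mm Pp}

M/I-1 un ·: MM|Mm
M/I-2 un ·: MM|Mm
M/II-1 un I-1×I-2: MM|Mm
M/II-2 aff ·: mm
M/III-1 un II-1×II-2: Mm
M/III-2 un ·: Mm
M/IV-1 aff III-1×III-2: mm
M/IV-2 un III-1×III-2: MM|Mm
⇒ M over [I-1,I-2,II-1,II-2,III-1,III-2,IV-1,IV-2]: 14 consistent
P/I-1 un ·: PP|Pp
P/I-2 un ·: PP|Pp
P/II-1 un I-1×I-2: PP|Pp
P/II-2 ? ·: PP|Pp|pp
P/III-1 un II-1×II-2: PP|Pp
P/III-2 un ·: PP|Pp
P/IV-1 un III-1×III-2: PP|Pp
P/IV-2 un III-1×III-2: PP|Pp
⇒ P over [I-1,I-2,II-1,II-2,III-1,III-2,IV-1,IV-2]: 206 consistent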